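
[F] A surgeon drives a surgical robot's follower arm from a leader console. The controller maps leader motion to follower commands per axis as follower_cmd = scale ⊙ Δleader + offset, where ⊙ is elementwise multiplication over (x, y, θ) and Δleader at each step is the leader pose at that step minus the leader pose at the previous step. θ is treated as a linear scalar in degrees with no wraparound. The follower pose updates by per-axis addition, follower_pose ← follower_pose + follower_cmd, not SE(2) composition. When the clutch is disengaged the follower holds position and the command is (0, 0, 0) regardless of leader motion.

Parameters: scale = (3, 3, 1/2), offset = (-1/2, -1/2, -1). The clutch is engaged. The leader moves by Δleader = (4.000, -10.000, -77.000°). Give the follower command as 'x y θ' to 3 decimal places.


axis x: 3·4.000 + -1/2 = 11.500
axis y: 3·-10.000 + -1/2 = -30.500
axis θ: 1/2·-77.000 + -1 = -39.500

11.500 -30.500 -39.500


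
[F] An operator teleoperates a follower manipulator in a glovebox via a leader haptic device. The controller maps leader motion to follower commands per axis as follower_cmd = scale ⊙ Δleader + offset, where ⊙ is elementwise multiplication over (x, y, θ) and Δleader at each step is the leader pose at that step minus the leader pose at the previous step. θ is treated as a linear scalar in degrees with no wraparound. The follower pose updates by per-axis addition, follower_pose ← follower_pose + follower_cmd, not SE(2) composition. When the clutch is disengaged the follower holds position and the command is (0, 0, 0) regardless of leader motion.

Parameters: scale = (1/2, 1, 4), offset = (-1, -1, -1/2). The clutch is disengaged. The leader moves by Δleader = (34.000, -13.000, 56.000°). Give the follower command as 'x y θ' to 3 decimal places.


0.000 0.000 0.000

clutch disengaged → follower holds; cmd = (0, 0, 0)


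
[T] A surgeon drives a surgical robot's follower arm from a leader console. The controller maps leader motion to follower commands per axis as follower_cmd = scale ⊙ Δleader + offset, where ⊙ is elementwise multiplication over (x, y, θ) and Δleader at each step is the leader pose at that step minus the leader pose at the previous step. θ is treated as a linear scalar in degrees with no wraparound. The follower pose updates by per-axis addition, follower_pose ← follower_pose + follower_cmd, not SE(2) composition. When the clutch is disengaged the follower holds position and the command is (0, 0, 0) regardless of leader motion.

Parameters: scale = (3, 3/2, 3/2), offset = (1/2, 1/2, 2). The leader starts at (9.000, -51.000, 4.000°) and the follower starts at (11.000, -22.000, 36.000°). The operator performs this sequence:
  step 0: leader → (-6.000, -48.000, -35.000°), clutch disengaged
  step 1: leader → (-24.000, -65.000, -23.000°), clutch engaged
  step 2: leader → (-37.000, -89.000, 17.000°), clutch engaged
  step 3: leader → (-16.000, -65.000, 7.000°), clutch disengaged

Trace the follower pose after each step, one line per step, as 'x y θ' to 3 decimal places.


11.000 -22.000 36.000
-42.500 -47.000 56.000
-81.000 -82.500 118.000
-81.000 -82.500 118.000

step 0: Δleader=(-15.000, 3.000, -39.000°), disengaged; cmd=(0,0,0) → follower holds at (11.000, -22.000, 36.000°)
step 1: Δleader=(-18.000, -17.000, 12.000°), engaged; cmd=(-53.500, -25.000, 20.000°) → follower=(-42.500, -47.000, 56.000°)
step 2: Δleader=(-13.000, -24.000, 40.000°), engaged; cmd=(-38.500, -35.500, 62.000°) → follower=(-81.000, -82.500, 118.000°)
step 3: Δleader=(21.000, 24.000, -10.000°), disengaged; cmd=(0,0,0) → follower holds at (-81.000, -82.500, 118.000°)


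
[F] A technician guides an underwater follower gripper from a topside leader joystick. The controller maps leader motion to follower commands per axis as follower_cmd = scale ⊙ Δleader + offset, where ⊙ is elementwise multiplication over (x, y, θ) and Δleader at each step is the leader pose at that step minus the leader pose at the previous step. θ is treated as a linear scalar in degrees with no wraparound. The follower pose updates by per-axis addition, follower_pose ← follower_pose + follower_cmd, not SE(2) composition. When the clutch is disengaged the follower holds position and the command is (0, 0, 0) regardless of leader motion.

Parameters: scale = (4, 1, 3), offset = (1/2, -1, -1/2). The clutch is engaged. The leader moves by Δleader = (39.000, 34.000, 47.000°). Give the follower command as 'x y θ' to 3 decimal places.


156.500 33.000 140.500

axis x: 4·39.000 + 1/2 = 156.500
axis y: 1·34.000 + -1 = 33.000
axis θ: 3·47.000 + -1/2 = 140.500


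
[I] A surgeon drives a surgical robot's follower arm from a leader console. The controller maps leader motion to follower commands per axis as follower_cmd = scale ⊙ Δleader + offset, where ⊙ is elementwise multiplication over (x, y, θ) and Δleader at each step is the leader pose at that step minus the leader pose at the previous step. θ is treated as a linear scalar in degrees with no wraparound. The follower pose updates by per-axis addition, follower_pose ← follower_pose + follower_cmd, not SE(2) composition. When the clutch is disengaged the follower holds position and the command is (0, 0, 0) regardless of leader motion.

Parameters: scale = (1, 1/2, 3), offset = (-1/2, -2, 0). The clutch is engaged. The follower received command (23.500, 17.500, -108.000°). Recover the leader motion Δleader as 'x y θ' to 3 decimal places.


axis x: (23.500 − -1/2) / (1) = 24.000
axis y: (17.500 − -2) / (1/2) = 39.000
axis θ: (-108.000 − 0) / (3) = -36.000

24.000 39.000 -36.000


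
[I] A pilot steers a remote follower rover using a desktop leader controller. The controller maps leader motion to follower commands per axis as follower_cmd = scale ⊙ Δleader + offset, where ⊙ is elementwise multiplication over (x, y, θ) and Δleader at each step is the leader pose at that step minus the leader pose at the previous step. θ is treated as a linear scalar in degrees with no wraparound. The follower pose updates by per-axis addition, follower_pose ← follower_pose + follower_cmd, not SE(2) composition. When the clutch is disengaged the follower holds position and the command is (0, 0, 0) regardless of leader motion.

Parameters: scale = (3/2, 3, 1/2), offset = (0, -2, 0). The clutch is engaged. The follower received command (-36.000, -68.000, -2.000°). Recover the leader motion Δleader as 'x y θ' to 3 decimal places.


-24.000 -22.000 -4.000

axis x: (-36.000 − 0) / (3/2) = -24.000
axis y: (-68.000 − -2) / (3) = -22.000
axis θ: (-2.000 − 0) / (1/2) = -4.000


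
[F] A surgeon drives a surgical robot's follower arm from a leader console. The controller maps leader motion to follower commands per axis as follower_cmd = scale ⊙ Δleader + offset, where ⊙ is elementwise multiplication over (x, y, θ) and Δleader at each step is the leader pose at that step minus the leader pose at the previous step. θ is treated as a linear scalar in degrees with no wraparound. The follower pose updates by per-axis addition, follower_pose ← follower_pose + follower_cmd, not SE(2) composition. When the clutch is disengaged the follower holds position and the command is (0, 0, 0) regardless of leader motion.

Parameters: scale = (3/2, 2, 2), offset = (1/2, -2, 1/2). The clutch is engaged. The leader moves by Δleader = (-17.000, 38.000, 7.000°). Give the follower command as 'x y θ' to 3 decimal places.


axis x: 3/2·-17.000 + 1/2 = -25.000
axis y: 2·38.000 + -2 = 74.000
axis θ: 2·7.000 + 1/2 = 14.500

-25.000 74.000 14.500


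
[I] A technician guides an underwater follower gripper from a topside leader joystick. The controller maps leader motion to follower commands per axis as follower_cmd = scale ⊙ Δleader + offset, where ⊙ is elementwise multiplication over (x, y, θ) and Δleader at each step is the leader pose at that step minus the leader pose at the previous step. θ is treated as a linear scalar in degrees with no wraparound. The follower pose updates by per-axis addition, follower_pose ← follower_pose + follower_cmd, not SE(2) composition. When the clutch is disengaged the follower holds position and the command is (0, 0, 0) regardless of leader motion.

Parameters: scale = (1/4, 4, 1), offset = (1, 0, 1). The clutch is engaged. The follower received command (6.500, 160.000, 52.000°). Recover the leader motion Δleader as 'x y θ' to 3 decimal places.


22.000 40.000 51.000

axis x: (6.500 − 1) / (1/4) = 22.000
axis y: (160.000 − 0) / (4) = 40.000
axis θ: (52.000 − 1) / (1) = 51.000


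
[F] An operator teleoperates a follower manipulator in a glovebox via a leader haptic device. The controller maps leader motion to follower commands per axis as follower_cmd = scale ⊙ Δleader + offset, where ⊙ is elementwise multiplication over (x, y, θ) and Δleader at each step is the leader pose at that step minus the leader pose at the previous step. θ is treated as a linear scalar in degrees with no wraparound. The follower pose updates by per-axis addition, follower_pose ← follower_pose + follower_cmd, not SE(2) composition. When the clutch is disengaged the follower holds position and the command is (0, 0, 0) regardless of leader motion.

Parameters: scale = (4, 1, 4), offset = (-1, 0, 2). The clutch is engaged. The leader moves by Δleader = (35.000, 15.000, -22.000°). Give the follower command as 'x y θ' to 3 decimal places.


139.000 15.000 -86.000

axis x: 4·35.000 + -1 = 139.000
axis y: 1·15.000 + 0 = 15.000
axis θ: 4·-22.000 + 2 = -86.000


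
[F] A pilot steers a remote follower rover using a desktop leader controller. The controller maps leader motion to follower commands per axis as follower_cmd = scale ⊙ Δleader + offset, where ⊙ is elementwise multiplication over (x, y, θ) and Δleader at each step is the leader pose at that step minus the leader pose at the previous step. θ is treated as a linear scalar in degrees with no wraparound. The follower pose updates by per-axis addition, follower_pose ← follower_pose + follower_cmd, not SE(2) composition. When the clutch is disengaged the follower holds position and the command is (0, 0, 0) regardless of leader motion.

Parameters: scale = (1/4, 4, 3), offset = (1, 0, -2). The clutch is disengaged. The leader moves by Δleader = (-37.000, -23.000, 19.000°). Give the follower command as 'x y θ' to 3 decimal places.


clutch disengaged → follower holds; cmd = (0, 0, 0)

0.000 0.000 0.000


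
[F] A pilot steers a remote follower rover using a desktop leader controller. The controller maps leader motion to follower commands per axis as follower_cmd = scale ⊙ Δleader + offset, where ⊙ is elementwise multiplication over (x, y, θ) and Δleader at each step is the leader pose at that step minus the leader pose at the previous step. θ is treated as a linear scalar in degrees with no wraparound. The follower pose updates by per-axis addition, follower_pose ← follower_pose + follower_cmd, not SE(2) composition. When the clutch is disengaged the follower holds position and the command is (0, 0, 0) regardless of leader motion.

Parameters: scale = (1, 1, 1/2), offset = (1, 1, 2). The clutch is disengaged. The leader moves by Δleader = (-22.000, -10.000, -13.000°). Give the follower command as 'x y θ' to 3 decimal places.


clutch disengaged → follower holds; cmd = (0, 0, 0)

0.000 0.000 0.000


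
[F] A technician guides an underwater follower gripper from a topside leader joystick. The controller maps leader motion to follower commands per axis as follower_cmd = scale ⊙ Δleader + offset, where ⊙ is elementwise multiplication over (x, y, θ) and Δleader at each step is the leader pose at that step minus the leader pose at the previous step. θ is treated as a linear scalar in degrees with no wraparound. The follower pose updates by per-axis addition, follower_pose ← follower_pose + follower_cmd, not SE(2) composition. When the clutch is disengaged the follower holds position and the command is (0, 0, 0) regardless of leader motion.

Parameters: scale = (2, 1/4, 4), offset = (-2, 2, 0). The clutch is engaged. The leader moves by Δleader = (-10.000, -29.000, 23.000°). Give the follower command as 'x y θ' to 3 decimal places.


axis x: 2·-10.000 + -2 = -22.000
axis y: 1/4·-29.000 + 2 = -5.250
axis θ: 4·23.000 + 0 = 92.000

-22.000 -5.250 92.000


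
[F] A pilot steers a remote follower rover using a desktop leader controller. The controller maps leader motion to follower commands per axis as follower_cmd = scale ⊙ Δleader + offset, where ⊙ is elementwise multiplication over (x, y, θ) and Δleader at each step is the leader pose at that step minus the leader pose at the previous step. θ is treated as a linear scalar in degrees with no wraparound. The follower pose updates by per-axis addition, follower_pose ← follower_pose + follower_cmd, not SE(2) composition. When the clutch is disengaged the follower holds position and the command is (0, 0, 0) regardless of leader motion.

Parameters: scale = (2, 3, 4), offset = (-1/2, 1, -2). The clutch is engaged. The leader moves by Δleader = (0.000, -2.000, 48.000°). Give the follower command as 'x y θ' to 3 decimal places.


-0.500 -5.000 190.000

axis x: 2·0.000 + -1/2 = -0.500
axis y: 3·-2.000 + 1 = -5.000
axis θ: 4·48.000 + -2 = 190.000


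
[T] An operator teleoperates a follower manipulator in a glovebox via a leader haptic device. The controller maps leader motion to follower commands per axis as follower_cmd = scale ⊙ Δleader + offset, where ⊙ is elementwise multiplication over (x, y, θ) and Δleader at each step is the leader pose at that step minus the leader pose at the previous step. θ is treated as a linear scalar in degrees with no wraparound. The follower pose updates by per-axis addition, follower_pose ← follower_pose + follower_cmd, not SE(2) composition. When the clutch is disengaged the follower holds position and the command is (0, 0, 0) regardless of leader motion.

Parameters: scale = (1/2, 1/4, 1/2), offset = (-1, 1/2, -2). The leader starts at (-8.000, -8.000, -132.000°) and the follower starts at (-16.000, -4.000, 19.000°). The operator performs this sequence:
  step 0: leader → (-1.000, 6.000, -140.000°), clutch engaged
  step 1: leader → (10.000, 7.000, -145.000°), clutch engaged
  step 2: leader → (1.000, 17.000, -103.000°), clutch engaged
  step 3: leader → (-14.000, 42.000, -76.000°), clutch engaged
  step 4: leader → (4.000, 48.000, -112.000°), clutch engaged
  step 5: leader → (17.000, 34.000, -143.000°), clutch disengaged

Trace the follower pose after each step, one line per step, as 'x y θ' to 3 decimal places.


step 0: Δleader=(7.000, 14.000, -8.000°), engaged; cmd=(2.500, 4.000, -6.000°) → follower=(-13.500, 0.000, 13.000°)
step 1: Δleader=(11.000, 1.000, -5.000°), engaged; cmd=(4.500, 0.750, -4.500°) → follower=(-9.000, 0.750, 8.500°)
step 2: Δleader=(-9.000, 10.000, 42.000°), engaged; cmd=(-5.500, 3.000, 19.000°) → follower=(-14.500, 3.750, 27.500°)
step 3: Δleader=(-15.000, 25.000, 27.000°), engaged; cmd=(-8.500, 6.750, 11.500°) → follower=(-23.000, 10.500, 39.000°)
step 4: Δleader=(18.000, 6.000, -36.000°), engaged; cmd=(8.000, 2.000, -20.000°) → follower=(-15.000, 12.500, 19.000°)
step 5: Δleader=(13.000, -14.000, -31.000°), disengaged; cmd=(0,0,0) → follower holds at (-15.000, 12.500, 19.000°)

-13.500 0.000 13.000
-9.000 0.750 8.500
-14.500 3.750 27.500
-23.000 10.500 39.000
-15.000 12.500 19.000
-15.000 12.500 19.000


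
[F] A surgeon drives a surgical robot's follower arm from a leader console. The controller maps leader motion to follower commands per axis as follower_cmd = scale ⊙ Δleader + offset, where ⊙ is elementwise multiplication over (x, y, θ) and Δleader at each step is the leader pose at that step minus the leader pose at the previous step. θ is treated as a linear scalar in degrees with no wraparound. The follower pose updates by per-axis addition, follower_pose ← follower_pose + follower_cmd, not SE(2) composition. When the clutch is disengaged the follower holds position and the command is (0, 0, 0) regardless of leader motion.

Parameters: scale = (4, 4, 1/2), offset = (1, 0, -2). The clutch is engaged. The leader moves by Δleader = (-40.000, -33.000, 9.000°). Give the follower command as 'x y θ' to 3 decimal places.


axis x: 4·-40.000 + 1 = -159.000
axis y: 4·-33.000 + 0 = -132.000
axis θ: 1/2·9.000 + -2 = 2.500

-159.000 -132.000 2.500


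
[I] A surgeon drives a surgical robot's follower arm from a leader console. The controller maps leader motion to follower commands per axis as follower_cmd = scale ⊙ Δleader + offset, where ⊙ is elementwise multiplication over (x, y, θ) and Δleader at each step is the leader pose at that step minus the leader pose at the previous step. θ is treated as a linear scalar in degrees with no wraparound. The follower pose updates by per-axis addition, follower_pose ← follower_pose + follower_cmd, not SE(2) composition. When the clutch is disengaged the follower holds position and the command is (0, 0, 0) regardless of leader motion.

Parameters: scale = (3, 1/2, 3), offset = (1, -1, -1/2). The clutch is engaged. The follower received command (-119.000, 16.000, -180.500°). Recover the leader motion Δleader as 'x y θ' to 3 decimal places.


-40.000 34.000 -60.000

axis x: (-119.000 − 1) / (3) = -40.000
axis y: (16.000 − -1) / (1/2) = 34.000
axis θ: (-180.500 − -1/2) / (3) = -60.000


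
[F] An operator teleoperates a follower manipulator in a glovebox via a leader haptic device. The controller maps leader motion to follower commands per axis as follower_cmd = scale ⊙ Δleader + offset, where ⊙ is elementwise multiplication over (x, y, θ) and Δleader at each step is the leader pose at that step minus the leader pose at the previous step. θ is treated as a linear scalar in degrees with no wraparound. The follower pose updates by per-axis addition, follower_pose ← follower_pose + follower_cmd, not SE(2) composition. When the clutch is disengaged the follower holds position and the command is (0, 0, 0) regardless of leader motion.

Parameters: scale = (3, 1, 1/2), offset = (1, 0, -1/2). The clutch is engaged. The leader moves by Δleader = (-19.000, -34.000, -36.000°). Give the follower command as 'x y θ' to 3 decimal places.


axis x: 3·-19.000 + 1 = -56.000
axis y: 1·-34.000 + 0 = -34.000
axis θ: 1/2·-36.000 + -1/2 = -18.500

-56.000 -34.000 -18.500


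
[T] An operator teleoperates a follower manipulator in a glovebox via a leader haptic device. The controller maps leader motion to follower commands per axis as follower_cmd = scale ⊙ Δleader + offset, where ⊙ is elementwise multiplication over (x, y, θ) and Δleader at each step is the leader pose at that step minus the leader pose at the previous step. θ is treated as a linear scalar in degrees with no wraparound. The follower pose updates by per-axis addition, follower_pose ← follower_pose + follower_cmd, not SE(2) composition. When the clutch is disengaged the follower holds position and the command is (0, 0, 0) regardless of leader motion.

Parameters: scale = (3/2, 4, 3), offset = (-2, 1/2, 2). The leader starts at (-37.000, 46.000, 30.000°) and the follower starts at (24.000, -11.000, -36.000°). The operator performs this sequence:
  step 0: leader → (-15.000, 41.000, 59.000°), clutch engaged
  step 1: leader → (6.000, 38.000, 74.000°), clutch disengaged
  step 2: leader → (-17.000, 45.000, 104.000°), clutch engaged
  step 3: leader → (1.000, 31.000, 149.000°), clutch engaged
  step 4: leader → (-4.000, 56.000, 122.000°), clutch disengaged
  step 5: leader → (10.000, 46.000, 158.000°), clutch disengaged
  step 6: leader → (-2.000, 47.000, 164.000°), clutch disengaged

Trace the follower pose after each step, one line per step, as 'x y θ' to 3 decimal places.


55.000 -30.500 53.000
55.000 -30.500 53.000
18.500 -2.000 145.000
43.500 -57.500 282.000
43.500 -57.500 282.000
43.500 -57.500 282.000
43.500 -57.500 282.000

step 0: Δleader=(22.000, -5.000, 29.000°), engaged; cmd=(31.000, -19.500, 89.000°) → follower=(55.000, -30.500, 53.000°)
step 1: Δleader=(21.000, -3.000, 15.000°), disengaged; cmd=(0,0,0) → follower holds at (55.000, -30.500, 53.000°)
step 2: Δleader=(-23.000, 7.000, 30.000°), engaged; cmd=(-36.500, 28.500, 92.000°) → follower=(18.500, -2.000, 145.000°)
step 3: Δleader=(18.000, -14.000, 45.000°), engaged; cmd=(25.000, -55.500, 137.000°) → follower=(43.500, -57.500, 282.000°)
step 4: Δleader=(-5.000, 25.000, -27.000°), disengaged; cmd=(0,0,0) → follower holds at (43.500, -57.500, 282.000°)
step 5: Δleader=(14.000, -10.000, 36.000°), disengaged; cmd=(0,0,0) → follower holds at (43.500, -57.500, 282.000°)
step 6: Δleader=(-12.000, 1.000, 6.000°), disengaged; cmd=(0,0,0) → follower holds at (43.500, -57.500, 282.000°)


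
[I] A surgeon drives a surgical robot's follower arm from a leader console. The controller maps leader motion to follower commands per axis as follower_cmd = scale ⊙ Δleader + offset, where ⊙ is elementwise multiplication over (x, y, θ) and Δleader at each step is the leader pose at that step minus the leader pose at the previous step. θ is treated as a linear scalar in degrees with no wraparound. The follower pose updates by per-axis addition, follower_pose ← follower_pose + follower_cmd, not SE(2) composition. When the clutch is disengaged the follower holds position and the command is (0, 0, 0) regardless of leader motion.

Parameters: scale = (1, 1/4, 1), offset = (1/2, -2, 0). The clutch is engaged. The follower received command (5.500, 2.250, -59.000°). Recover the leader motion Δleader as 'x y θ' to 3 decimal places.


axis x: (5.500 − 1/2) / (1) = 5.000
axis y: (2.250 − -2) / (1/4) = 17.000
axis θ: (-59.000 − 0) / (1) = -59.000

5.000 17.000 -59.000


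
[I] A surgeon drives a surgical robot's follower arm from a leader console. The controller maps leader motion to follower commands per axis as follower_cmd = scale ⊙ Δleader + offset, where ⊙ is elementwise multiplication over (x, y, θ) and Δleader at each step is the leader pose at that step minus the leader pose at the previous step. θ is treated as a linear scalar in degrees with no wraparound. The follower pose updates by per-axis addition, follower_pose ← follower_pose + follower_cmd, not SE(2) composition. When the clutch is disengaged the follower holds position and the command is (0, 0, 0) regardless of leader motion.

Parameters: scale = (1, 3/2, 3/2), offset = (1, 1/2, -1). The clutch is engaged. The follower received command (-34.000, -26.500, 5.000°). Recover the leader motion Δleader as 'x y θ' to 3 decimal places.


-35.000 -18.000 4.000

axis x: (-34.000 − 1) / (1) = -35.000
axis y: (-26.500 − 1/2) / (3/2) = -18.000
axis θ: (5.000 − -1) / (3/2) = 4.000


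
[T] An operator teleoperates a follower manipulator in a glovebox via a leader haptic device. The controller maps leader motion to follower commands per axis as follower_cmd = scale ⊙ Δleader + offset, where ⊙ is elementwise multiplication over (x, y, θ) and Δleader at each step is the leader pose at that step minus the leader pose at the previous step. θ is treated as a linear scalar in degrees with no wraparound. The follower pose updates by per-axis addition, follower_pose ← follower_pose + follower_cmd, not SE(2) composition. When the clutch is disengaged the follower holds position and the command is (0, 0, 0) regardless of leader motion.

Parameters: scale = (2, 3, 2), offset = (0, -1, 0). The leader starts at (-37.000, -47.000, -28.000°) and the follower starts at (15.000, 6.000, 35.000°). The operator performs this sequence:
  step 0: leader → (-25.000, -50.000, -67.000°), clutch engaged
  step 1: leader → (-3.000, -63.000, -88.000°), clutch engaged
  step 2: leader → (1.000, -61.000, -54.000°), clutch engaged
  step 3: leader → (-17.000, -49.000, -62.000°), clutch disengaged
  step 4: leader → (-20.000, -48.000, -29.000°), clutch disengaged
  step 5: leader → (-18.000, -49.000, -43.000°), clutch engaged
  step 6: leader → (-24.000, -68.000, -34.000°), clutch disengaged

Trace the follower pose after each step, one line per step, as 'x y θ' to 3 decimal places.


39.000 -4.000 -43.000
83.000 -44.000 -85.000
91.000 -39.000 -17.000
91.000 -39.000 -17.000
91.000 -39.000 -17.000
95.000 -43.000 -45.000
95.000 -43.000 -45.000

step 0: Δleader=(12.000, -3.000, -39.000°), engaged; cmd=(24.000, -10.000, -78.000°) → follower=(39.000, -4.000, -43.000°)
step 1: Δleader=(22.000, -13.000, -21.000°), engaged; cmd=(44.000, -40.000, -42.000°) → follower=(83.000, -44.000, -85.000°)
step 2: Δleader=(4.000, 2.000, 34.000°), engaged; cmd=(8.000, 5.000, 68.000°) → follower=(91.000, -39.000, -17.000°)
step 3: Δleader=(-18.000, 12.000, -8.000°), disengaged; cmd=(0,0,0) → follower holds at (91.000, -39.000, -17.000°)
step 4: Δleader=(-3.000, 1.000, 33.000°), disengaged; cmd=(0,0,0) → follower holds at (91.000, -39.000, -17.000°)
step 5: Δleader=(2.000, -1.000, -14.000°), engaged; cmd=(4.000, -4.000, -28.000°) → follower=(95.000, -43.000, -45.000°)
step 6: Δleader=(-6.000, -19.000, 9.000°), disengaged; cmd=(0,0,0) → follower holds at (95.000, -43.000, -45.000°)


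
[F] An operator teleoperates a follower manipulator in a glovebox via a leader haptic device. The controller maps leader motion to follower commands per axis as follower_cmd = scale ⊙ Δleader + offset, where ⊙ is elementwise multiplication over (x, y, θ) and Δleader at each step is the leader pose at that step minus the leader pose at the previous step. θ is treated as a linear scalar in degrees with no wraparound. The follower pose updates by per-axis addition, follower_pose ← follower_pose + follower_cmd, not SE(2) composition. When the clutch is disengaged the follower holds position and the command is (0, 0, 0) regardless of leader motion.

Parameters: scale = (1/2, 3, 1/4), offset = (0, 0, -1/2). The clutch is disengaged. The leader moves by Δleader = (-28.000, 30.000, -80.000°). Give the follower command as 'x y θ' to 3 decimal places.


0.000 0.000 0.000

clutch disengaged → follower holds; cmd = (0, 0, 0)


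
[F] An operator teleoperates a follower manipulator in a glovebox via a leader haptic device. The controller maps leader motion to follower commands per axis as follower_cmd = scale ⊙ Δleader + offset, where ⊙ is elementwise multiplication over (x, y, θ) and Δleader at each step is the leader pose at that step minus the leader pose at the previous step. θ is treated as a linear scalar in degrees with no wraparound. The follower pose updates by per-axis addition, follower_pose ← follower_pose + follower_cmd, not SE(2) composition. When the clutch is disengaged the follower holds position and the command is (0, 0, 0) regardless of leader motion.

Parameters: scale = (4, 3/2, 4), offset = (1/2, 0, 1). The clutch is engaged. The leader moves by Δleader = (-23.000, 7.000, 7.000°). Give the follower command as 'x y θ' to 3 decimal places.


axis x: 4·-23.000 + 1/2 = -91.500
axis y: 3/2·7.000 + 0 = 10.500
axis θ: 4·7.000 + 1 = 29.000

-91.500 10.500 29.000


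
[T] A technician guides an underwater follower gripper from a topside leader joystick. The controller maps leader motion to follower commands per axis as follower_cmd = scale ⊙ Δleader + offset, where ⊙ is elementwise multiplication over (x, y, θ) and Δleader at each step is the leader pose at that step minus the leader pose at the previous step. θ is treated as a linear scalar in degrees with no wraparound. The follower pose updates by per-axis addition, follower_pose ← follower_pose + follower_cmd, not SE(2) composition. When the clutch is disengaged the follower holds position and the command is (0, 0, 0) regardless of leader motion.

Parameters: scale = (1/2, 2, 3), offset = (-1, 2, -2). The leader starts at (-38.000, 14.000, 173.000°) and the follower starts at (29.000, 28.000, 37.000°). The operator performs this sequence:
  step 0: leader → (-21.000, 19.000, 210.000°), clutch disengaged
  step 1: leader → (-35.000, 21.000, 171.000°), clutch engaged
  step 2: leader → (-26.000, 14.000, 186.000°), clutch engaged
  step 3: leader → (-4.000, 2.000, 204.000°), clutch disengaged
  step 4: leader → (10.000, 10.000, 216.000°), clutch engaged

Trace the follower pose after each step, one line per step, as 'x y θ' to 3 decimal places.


29.000 28.000 37.000
21.000 34.000 -82.000
24.500 22.000 -39.000
24.500 22.000 -39.000
30.500 40.000 -5.000

step 0: Δleader=(17.000, 5.000, 37.000°), disengaged; cmd=(0,0,0) → follower holds at (29.000, 28.000, 37.000°)
step 1: Δleader=(-14.000, 2.000, -39.000°), engaged; cmd=(-8.000, 6.000, -119.000°) → follower=(21.000, 34.000, -82.000°)
step 2: Δleader=(9.000, -7.000, 15.000°), engaged; cmd=(3.500, -12.000, 43.000°) → follower=(24.500, 22.000, -39.000°)
step 3: Δleader=(22.000, -12.000, 18.000°), disengaged; cmd=(0,0,0) → follower holds at (24.500, 22.000, -39.000°)
step 4: Δleader=(14.000, 8.000, 12.000°), engaged; cmd=(6.000, 18.000, 34.000°) → follower=(30.500, 40.000, -5.000°)


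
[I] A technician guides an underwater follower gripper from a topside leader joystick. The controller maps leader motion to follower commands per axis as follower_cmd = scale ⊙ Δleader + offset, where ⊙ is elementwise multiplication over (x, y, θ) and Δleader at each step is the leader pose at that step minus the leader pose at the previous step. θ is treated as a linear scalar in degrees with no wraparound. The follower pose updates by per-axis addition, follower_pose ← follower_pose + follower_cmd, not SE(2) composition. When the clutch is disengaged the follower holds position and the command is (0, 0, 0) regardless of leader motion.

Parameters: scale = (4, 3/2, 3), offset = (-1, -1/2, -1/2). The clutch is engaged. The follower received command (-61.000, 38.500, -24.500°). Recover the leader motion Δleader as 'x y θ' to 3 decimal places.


axis x: (-61.000 − -1) / (4) = -15.000
axis y: (38.500 − -1/2) / (3/2) = 26.000
axis θ: (-24.500 − -1/2) / (3) = -8.000

-15.000 26.000 -8.000


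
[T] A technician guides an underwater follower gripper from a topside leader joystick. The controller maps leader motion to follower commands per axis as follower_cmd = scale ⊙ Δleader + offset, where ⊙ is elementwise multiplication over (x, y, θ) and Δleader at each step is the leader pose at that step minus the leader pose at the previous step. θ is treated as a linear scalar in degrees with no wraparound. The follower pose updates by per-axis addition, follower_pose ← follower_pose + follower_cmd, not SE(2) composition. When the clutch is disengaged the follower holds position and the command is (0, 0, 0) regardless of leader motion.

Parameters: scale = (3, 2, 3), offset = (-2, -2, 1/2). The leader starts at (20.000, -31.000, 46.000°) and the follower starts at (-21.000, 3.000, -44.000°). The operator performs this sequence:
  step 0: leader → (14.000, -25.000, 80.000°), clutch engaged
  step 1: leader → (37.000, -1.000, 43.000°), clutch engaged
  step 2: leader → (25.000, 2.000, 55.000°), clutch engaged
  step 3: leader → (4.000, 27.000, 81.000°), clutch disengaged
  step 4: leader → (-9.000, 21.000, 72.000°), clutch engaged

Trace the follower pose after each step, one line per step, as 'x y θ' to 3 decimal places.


-41.000 13.000 58.500
26.000 59.000 -52.000
-12.000 63.000 -15.500
-12.000 63.000 -15.500
-53.000 49.000 -42.000

step 0: Δleader=(-6.000, 6.000, 34.000°), engaged; cmd=(-20.000, 10.000, 102.500°) → follower=(-41.000, 13.000, 58.500°)
step 1: Δleader=(23.000, 24.000, -37.000°), engaged; cmd=(67.000, 46.000, -110.500°) → follower=(26.000, 59.000, -52.000°)
step 2: Δleader=(-12.000, 3.000, 12.000°), engaged; cmd=(-38.000, 4.000, 36.500°) → follower=(-12.000, 63.000, -15.500°)
step 3: Δleader=(-21.000, 25.000, 26.000°), disengaged; cmd=(0,0,0) → follower holds at (-12.000, 63.000, -15.500°)
step 4: Δleader=(-13.000, -6.000, -9.000°), engaged; cmd=(-41.000, -14.000, -26.500°) → follower=(-53.000, 49.000, -42.000°)


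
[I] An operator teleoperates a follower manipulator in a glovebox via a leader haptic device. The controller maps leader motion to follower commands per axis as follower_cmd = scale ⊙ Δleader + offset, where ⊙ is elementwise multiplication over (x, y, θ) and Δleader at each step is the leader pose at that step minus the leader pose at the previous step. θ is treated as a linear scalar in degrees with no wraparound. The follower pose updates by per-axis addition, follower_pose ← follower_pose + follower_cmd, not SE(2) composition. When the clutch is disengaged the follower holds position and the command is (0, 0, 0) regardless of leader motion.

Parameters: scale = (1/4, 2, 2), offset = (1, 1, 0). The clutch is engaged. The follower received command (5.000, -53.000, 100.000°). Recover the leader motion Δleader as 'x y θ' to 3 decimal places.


16.000 -27.000 50.000

axis x: (5.000 − 1) / (1/4) = 16.000
axis y: (-53.000 − 1) / (2) = -27.000
axis θ: (100.000 − 0) / (2) = 50.000


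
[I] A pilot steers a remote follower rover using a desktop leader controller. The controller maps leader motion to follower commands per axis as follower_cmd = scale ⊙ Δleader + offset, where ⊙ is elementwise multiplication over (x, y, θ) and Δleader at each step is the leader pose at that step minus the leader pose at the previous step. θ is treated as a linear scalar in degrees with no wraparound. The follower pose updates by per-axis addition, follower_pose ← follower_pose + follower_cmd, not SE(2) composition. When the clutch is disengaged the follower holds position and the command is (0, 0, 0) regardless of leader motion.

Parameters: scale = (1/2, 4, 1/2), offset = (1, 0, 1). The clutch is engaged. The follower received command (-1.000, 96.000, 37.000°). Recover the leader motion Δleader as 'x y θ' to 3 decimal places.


axis x: (-1.000 − 1) / (1/2) = -4.000
axis y: (96.000 − 0) / (4) = 24.000
axis θ: (37.000 − 1) / (1/2) = 72.000

-4.000 24.000 72.000


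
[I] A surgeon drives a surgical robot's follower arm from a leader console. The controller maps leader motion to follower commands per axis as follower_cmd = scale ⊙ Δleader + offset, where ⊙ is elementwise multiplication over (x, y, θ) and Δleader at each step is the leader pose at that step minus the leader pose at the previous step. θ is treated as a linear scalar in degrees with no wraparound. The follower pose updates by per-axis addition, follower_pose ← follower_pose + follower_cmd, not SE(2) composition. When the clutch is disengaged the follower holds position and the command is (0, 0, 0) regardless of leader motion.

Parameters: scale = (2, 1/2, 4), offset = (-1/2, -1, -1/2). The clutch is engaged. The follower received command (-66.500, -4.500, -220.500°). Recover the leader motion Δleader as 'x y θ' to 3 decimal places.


-33.000 -7.000 -55.000

axis x: (-66.500 − -1/2) / (2) = -33.000
axis y: (-4.500 − -1) / (1/2) = -7.000
axis θ: (-220.500 − -1/2) / (4) = -55.000


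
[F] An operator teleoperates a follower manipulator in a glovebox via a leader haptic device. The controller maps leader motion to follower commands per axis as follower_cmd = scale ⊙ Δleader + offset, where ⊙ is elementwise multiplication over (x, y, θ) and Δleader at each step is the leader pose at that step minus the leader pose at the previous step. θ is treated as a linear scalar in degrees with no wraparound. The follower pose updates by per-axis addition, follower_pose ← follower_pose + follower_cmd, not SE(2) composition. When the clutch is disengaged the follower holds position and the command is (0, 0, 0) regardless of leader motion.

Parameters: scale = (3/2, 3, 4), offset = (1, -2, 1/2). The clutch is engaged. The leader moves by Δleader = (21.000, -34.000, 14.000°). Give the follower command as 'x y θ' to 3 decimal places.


32.500 -104.000 56.500

axis x: 3/2·21.000 + 1 = 32.500
axis y: 3·-34.000 + -2 = -104.000
axis θ: 4·14.000 + 1/2 = 56.500


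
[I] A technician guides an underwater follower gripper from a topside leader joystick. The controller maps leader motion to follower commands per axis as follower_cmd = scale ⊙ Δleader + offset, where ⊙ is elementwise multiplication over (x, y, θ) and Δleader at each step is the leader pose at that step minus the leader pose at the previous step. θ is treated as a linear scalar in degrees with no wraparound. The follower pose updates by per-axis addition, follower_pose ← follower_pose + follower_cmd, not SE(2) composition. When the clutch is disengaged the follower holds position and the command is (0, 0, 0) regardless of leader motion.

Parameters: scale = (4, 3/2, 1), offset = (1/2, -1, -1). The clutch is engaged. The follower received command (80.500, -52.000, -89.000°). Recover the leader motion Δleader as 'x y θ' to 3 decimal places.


axis x: (80.500 − 1/2) / (4) = 20.000
axis y: (-52.000 − -1) / (3/2) = -34.000
axis θ: (-89.000 − -1) / (1) = -88.000

20.000 -34.000 -88.000


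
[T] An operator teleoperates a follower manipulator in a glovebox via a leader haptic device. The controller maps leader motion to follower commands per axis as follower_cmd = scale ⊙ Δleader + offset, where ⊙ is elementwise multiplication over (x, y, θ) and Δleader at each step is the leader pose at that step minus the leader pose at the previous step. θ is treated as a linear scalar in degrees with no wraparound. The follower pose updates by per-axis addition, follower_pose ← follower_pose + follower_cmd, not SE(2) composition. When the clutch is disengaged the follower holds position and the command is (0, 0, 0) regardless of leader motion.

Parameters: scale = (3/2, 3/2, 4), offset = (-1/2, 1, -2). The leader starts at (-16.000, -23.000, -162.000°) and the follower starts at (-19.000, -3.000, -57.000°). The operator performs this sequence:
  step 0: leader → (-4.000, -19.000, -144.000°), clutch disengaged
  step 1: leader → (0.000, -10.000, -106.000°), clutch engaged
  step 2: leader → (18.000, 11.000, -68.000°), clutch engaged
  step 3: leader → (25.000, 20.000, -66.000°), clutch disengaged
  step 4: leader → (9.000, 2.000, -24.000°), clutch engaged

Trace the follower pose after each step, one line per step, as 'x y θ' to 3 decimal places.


step 0: Δleader=(12.000, 4.000, 18.000°), disengaged; cmd=(0,0,0) → follower holds at (-19.000, -3.000, -57.000°)
step 1: Δleader=(4.000, 9.000, 38.000°), engaged; cmd=(5.500, 14.500, 150.000°) → follower=(-13.500, 11.500, 93.000°)
step 2: Δleader=(18.000, 21.000, 38.000°), engaged; cmd=(26.500, 32.500, 150.000°) → follower=(13.000, 44.000, 243.000°)
step 3: Δleader=(7.000, 9.000, 2.000°), disengaged; cmd=(0,0,0) → follower holds at (13.000, 44.000, 243.000°)
step 4: Δleader=(-16.000, -18.000, 42.000°), engaged; cmd=(-24.500, -26.000, 166.000°) → follower=(-11.500, 18.000, 409.000°)

-19.000 -3.000 -57.000
-13.500 11.500 93.000
13.000 44.000 243.000
13.000 44.000 243.000
-11.500 18.000 409.000


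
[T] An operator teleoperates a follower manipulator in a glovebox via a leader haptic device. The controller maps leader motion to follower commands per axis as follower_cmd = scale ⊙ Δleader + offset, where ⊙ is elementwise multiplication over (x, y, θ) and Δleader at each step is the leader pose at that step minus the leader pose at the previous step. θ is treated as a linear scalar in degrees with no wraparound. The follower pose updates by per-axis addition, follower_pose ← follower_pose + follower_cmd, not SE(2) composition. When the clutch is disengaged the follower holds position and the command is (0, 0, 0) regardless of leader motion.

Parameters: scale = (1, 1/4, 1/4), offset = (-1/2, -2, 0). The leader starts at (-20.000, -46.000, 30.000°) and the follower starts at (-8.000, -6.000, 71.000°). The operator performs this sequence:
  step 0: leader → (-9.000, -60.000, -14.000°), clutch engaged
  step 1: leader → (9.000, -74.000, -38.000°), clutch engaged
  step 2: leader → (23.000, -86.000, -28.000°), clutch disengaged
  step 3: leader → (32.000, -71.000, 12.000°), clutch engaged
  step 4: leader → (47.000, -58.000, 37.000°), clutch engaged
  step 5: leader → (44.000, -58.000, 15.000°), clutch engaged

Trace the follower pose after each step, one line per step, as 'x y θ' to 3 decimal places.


step 0: Δleader=(11.000, -14.000, -44.000°), engaged; cmd=(10.500, -5.500, -11.000°) → follower=(2.500, -11.500, 60.000°)
step 1: Δleader=(18.000, -14.000, -24.000°), engaged; cmd=(17.500, -5.500, -6.000°) → follower=(20.000, -17.000, 54.000°)
step 2: Δleader=(14.000, -12.000, 10.000°), disengaged; cmd=(0,0,0) → follower holds at (20.000, -17.000, 54.000°)
step 3: Δleader=(9.000, 15.000, 40.000°), engaged; cmd=(8.500, 1.750, 10.000°) → follower=(28.500, -15.250, 64.000°)
step 4: Δleader=(15.000, 13.000, 25.000°), engaged; cmd=(14.500, 1.250, 6.250°) → follower=(43.000, -14.000, 70.250°)
step 5: Δleader=(-3.000, 0.000, -22.000°), engaged; cmd=(-3.500, -2.000, -5.500°) → follower=(39.500, -16.000, 64.750°)

2.500 -11.500 60.000
20.000 -17.000 54.000
20.000 -17.000 54.000
28.500 -15.250 64.000
43.000 -14.000 70.250
39.500 -16.000 64.750
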